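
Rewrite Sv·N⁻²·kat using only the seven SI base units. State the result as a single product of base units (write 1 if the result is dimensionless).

kg⁻²·s·mol

Sv = J/kg (equivalent dose = energy per mass),
    = m²·s⁻².
N = kg·m/s² = kg·m·s⁻² (force = mass × acceleration).
So N⁻² = kg⁻²·m⁻²·s⁴.
kat = mol/s = s⁻¹·mol (catalytic activity).
Combining: Sv·N⁻²·kat = (m²·s⁻²) · (kg⁻²·m⁻²·s⁴) · (s⁻¹·mol) = kg⁻²·s·mol.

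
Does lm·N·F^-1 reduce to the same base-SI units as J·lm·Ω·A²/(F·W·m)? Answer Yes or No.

Yes

Left side:
  lm = cd·sr = cd (luminous flux; sr is dimensionless).
  N = kg·m/s² = kg·m·s⁻² (force = mass × acceleration).
  F = C/V (capacitance = charge per voltage),
      = A·s/(kg·m²·s⁻³·A⁻¹) (substituting C and V),
      = kg⁻¹·m⁻²·s⁴·A².
  So F⁻¹ = kg·m²·s⁻⁴·A⁻².
  Combining: lm·N·F⁻¹ = cd · (kg·m·s⁻²) · (kg·m²·s⁻⁴·A⁻²) = kg²·m³·s⁻⁶·A⁻²·cd.
Right side:
  F = C/V (capacitance = charge per voltage),
      = A·s/(kg·m²·s⁻³·A⁻¹) (substituting C and V),
      = kg⁻¹·m⁻²·s⁴·A².
  So F⁻¹ = kg·m²·s⁻⁴·A⁻².
  J = N·m (work = force × distance),
      = kg·m²·s⁻².
  W = J/s (power = energy per time),
      = kg·m²·s⁻³.
  So W⁻¹ = kg⁻¹·m⁻²·s³.
  lm = cd·sr = cd (luminous flux; sr is dimensionless).
  Ω = V/A (resistance = voltage per current),
      = kg·m²·s⁻³·A⁻².
  Combining: F⁻¹·J·W⁻¹·lm·m⁻¹·Ω·A² = (kg·m²·s⁻⁴·A⁻²) · (kg·m²·s⁻²) · (kg⁻¹·m⁻²·s³) · cd · m⁻¹ · (kg·m²·s⁻³·A⁻²) · A² = kg²·m³·s⁻⁶·A⁻²·cd.
Both reduce to kg²·m³·s⁻⁶·A⁻²·cd.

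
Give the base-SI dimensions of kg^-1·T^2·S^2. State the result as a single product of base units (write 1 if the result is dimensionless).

kg⁻¹·m⁻⁴·s²·A²

T = kg·s⁻²·A⁻¹.
So T² = kg²·s⁻⁴·A⁻².
S = kg⁻¹·m⁻²·s³·A².
So S² = kg⁻²·m⁻⁴·s⁶·A⁴.
Combining: kg⁻¹·T²·S² = kg⁻¹ · (kg²·s⁻⁴·A⁻²) · (kg⁻²·m⁻⁴·s⁶·A⁴) = kg⁻¹·m⁻⁴·s²·A².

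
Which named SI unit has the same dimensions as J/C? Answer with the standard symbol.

J = N·m (work = force × distance),
    = kg·m²·s⁻².
C = A·s = s·A (charge = current × time).
So C⁻¹ = s⁻¹·A⁻¹.
Combining: J·C⁻¹ = (kg·m²·s⁻²) · (s⁻¹·A⁻¹) = kg·m²·s⁻³·A⁻¹.
kg·m²·s⁻³·A⁻¹ is the base-SI form of the volt.

V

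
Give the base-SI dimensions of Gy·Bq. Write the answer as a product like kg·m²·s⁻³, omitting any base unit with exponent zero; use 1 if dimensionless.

Gy = m²·s⁻².
Bq = s⁻¹.
Combining: Gy·Bq = (m²·s⁻²) · s⁻¹ = m²·s⁻³.

m²·s⁻³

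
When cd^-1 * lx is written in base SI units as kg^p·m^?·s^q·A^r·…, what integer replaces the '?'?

-2

lx = lm/m² (illuminance = luminous flux per area),
    = m⁻²·cd.
Combining: cd⁻¹·lx = cd⁻¹ · (m⁻²·cd) = m⁻².
The exponent of m is -2.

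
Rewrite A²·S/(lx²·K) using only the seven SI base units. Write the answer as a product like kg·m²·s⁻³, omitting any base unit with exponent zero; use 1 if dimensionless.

kg⁻¹·m²·s³·A⁴·K⁻¹·cd⁻²

lx = lm/m² (illuminance = luminous flux per area),
    = m⁻²·cd.
So lx⁻² = m⁴·cd⁻².
S = 1/Ω (conductance is reciprocal resistance),
    = kg⁻¹·m⁻²·s³·A².
Combining: A²·lx⁻²·S·K⁻¹ = A² · (m⁴·cd⁻²) · (kg⁻¹·m⁻²·s³·A²) · K⁻¹ = kg⁻¹·m²·s³·A⁴·K⁻¹·cd⁻².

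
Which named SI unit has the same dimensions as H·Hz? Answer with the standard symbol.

H = Wb/A (inductance = flux per current),
    = kg·m²·s⁻²·A⁻².
Hz = 1/s = s⁻¹ (frequency is cycles per second).
Combining: H·Hz = (kg·m²·s⁻²·A⁻²) · s⁻¹ = kg·m²·s⁻³·A⁻².
kg·m²·s⁻³·A⁻² is the base-SI form of the ohm.

Ω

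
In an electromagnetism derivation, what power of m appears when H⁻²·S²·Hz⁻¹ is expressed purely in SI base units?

H = kg·m²·s⁻²·A⁻².
So H⁻² = kg⁻²·m⁻⁴·s⁴·A⁴.
S = kg⁻¹·m⁻²·s³·A².
So S² = kg⁻²·m⁻⁴·s⁶·A⁴.
Hz = s⁻¹.
So Hz⁻¹ = s.
Combining: H⁻²·S²·Hz⁻¹ = (kg⁻²·m⁻⁴·s⁴·A⁴) · (kg⁻²·m⁻⁴·s⁶·A⁴) · s = kg⁻⁴·m⁻⁸·s¹¹·A⁸.
The exponent of m is -8.

-8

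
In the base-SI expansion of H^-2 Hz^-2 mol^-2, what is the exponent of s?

6

H = Wb/A (inductance = flux per current),
    = kg·m²·s⁻²·A⁻².
So H⁻² = kg⁻²·m⁻⁴·s⁴·A⁴.
Hz = 1/s = s⁻¹ (frequency is cycles per second).
So Hz⁻² = s².
Combining: H⁻²·Hz⁻²·mol⁻² = (kg⁻²·m⁻⁴·s⁴·A⁴) · s² · mol⁻² = kg⁻²·m⁻⁴·s⁶·A⁴·mol⁻².
The exponent of s is 6.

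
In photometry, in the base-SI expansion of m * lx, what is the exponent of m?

-1

lx = m⁻²·cd.
Combining: m·lx = m · (m⁻²·cd) = m⁻¹·cd.
The exponent of m is -1.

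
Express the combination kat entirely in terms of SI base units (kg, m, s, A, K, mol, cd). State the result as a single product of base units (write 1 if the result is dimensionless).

kat = s⁻¹·mol.

s⁻¹·mol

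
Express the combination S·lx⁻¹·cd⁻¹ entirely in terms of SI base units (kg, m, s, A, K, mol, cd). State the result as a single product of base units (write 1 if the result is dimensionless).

S = 1/Ω (conductance is reciprocal resistance),
    = kg⁻¹·m⁻²·s³·A².
lx = lm/m² (illuminance = luminous flux per area),
    = m⁻²·cd.
So lx⁻¹ = m²·cd⁻¹.
Combining: S·lx⁻¹·cd⁻¹ = (kg⁻¹·m⁻²·s³·A²) · (m²·cd⁻¹) · cd⁻¹ = kg⁻¹·s³·A²·cd⁻².

kg⁻¹·s³·A²·cd⁻²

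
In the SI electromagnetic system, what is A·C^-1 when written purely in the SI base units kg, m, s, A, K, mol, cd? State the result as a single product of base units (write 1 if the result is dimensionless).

s⁻¹

C = A·s = s·A (charge = current × time).
So C⁻¹ = s⁻¹·A⁻¹.
Combining: A·C⁻¹ = A · (s⁻¹·A⁻¹) = s⁻¹.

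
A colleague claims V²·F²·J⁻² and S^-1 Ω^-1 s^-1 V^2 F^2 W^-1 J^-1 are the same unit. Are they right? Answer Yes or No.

Yes

Left side:
  V = kg·m²·s⁻³·A⁻¹.
  So V² = kg²·m⁴·s⁻⁶·A⁻².
  F = kg⁻¹·m⁻²·s⁴·A².
  So F² = kg⁻²·m⁻⁴·s⁸·A⁴.
  J = kg·m²·s⁻².
  So J⁻² = kg⁻²·m⁻⁴·s⁴.
  Combining: V²·F²·J⁻² = (kg²·m⁴·s⁻⁶·A⁻²) · (kg⁻²·m⁻⁴·s⁸·A⁴) · (kg⁻²·m⁻⁴·s⁴) = kg⁻²·m⁻⁴·s⁶·A².
Right side:
  S = kg⁻¹·m⁻²·s³·A².
  So S⁻¹ = kg·m²·s⁻³·A⁻².
  Ω = kg·m²·s⁻³·A⁻².
  So Ω⁻¹ = kg⁻¹·m⁻²·s³·A².
  V = kg·m²·s⁻³·A⁻¹.
  So V² = kg²·m⁴·s⁻⁶·A⁻².
  F = kg⁻¹·m⁻²·s⁴·A².
  So F² = kg⁻²·m⁻⁴·s⁸·A⁴.
  W = kg·m²·s⁻³.
  So W⁻¹ = kg⁻¹·m⁻²·s³.
  J = kg·m²·s⁻².
  So J⁻¹ = kg⁻¹·m⁻²·s².
  Combining: S⁻¹·Ω⁻¹·s⁻¹·V²·F²·W⁻¹·J⁻¹ = (kg·m²·s⁻³·A⁻²) · (kg⁻¹·m⁻²·s³·A²) · s⁻¹ · (kg²·m⁴·s⁻⁶·A⁻²) · (kg⁻²·m⁻⁴·s⁸·A⁴) · (kg⁻¹·m⁻²·s³) · (kg⁻¹·m⁻²·s²) = kg⁻²·m⁻⁴·s⁶·A².
Both reduce to kg⁻²·m⁻⁴·s⁶·A².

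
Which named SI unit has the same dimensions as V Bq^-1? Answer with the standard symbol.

V = W/A (potential = power per current),
    = kg·m²·s⁻³·A⁻¹.
Bq = 1/s = s⁻¹ (activity is decays per second).
So Bq⁻¹ = s.
Combining: V·Bq⁻¹ = (kg·m²·s⁻³·A⁻¹) · s = kg·m²·s⁻²·A⁻¹.
kg·m²·s⁻²·A⁻¹ is the base-SI form of the weber.

Wb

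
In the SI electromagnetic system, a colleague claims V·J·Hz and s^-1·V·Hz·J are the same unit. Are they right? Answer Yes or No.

Left side:
  V = W/A (potential = power per current),
      = kg·m²·s⁻³·A⁻¹.
  J = N·m (work = force × distance),
      = kg·m²·s⁻².
  Hz = 1/s = s⁻¹ (frequency is cycles per second).
  Combining: V·J·Hz = (kg·m²·s⁻³·A⁻¹) · (kg·m²·s⁻²) · s⁻¹ = kg²·m⁴·s⁻⁶·A⁻¹.
Right side:
  V = W/A (potential = power per current),
      = kg·m²·s⁻³·A⁻¹.
  Hz = 1/s = s⁻¹ (frequency is cycles per second).
  J = N·m (work = force × distance),
      = kg·m²·s⁻².
  Combining: s⁻¹·V·Hz·J = s⁻¹ · (kg·m²·s⁻³·A⁻¹) · s⁻¹ · (kg·m²·s⁻²) = kg²·m⁴·s⁻⁷·A⁻¹.
Left is kg²·m⁴·s⁻⁶·A⁻¹; right is kg²·m⁴·s⁻⁷·A⁻¹ — different.

No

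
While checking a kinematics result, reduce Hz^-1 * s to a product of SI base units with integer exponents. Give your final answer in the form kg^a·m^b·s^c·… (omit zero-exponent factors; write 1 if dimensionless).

Hz = 1/s = s⁻¹ (frequency is cycles per second).
So Hz⁻¹ = s.
Combining: Hz⁻¹·s = s · s = s².

s²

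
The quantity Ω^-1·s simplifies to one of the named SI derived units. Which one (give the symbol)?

Ω = kg·m²·s⁻³·A⁻².
So Ω⁻¹ = kg⁻¹·m⁻²·s³·A².
Combining: Ω⁻¹·s = (kg⁻¹·m⁻²·s³·A²) · s = kg⁻¹·m⁻²·s⁴·A².
kg⁻¹·m⁻²·s⁴·A² is the base-SI form of the farad.

F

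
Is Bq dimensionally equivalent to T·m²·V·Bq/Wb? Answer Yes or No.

No

Left side:
  Bq = 1/s = s⁻¹ (activity is decays per second).
Right side:
  T = Wb/m² (flux density = flux per area),
      = kg·s⁻²·A⁻¹.
  V = W/A (potential = power per current),
      = kg·m²·s⁻³·A⁻¹.
  Wb = V·s (flux: a volt is a weber per second),
      = kg·m²·s⁻²·A⁻¹.
  So Wb⁻¹ = kg⁻¹·m⁻²·s²·A.
  Bq = 1/s = s⁻¹ (activity is decays per second).
  Combining: T·m²·V·Wb⁻¹·Bq = (kg·s⁻²·A⁻¹) · m² · (kg·m²·s⁻³·A⁻¹) · (kg⁻¹·m⁻²·s²·A) · s⁻¹ = kg·m²·s⁻⁴·A⁻¹.
Left is s⁻¹; right is kg·m²·s⁻⁴·A⁻¹ — different.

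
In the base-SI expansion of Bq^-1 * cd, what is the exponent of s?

Bq = 1/s = s⁻¹ (activity is decays per second).
So Bq⁻¹ = s.
Combining: Bq⁻¹·cd = s · cd = s·cd.
The exponent of s is 1.

1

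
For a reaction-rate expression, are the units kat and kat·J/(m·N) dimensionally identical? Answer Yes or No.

Left side:
  kat = s⁻¹·mol.
Right side:
  kat = s⁻¹·mol.
  J = kg·m²·s⁻².
  N = kg·m·s⁻².
  So N⁻¹ = kg⁻¹·m⁻¹·s².
  Combining: kat·J·m⁻¹·N⁻¹ = (s⁻¹·mol) · (kg·m²·s⁻²) · m⁻¹ · (kg⁻¹·m⁻¹·s²) = s⁻¹·mol.
Both reduce to s⁻¹·mol.

Yes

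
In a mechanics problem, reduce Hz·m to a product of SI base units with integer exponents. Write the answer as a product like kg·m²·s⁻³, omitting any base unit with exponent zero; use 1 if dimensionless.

m·s⁻¹

Hz = 1/s = s⁻¹ (frequency is cycles per second).
Combining: Hz·m = s⁻¹ · m = m·s⁻¹.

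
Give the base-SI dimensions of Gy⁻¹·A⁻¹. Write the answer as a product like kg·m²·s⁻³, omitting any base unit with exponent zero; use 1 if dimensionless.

m⁻²·s²·A⁻¹

Gy = m²·s⁻².
So Gy⁻¹ = m⁻²·s².
Combining: Gy⁻¹·A⁻¹ = (m⁻²·s²) · A⁻¹ = m⁻²·s²·A⁻¹.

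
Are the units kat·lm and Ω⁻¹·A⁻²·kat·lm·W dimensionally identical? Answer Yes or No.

Yes

Left side:
  kat = s⁻¹·mol.
  lm = cd.
  Combining: kat·lm = (s⁻¹·mol) · cd = s⁻¹·mol·cd.
Right side:
  Ω = kg·m²·s⁻³·A⁻².
  So Ω⁻¹ = kg⁻¹·m⁻²·s³·A².
  kat = s⁻¹·mol.
  lm = cd.
  W = kg·m²·s⁻³.
  Combining: Ω⁻¹·A⁻²·kat·lm·W = (kg⁻¹·m⁻²·s³·A²) · A⁻² · (s⁻¹·mol) · cd · (kg·m²·s⁻³) = s⁻¹·mol·cd.
Both reduce to s⁻¹·mol·cd.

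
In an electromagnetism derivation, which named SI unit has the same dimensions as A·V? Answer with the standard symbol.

W

V = W/A (potential = power per current),
    = kg·m²·s⁻³·A⁻¹.
Combining: A·V = A · (kg·m²·s⁻³·A⁻¹) = kg·m²·s⁻³.
kg·m²·s⁻³ is the base-SI form of the watt.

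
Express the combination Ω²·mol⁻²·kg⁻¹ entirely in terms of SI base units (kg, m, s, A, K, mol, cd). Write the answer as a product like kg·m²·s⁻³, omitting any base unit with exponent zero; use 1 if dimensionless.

kg·m⁴·s⁻⁶·A⁻⁴·mol⁻²

Ω = V/A (resistance = voltage per current),
    = kg·m²·s⁻³·A⁻².
So Ω² = kg²·m⁴·s⁻⁶·A⁻⁴.
Combining: Ω²·mol⁻²·kg⁻¹ = (kg²·m⁴·s⁻⁶·A⁻⁴) · mol⁻² · kg⁻¹ = kg·m⁴·s⁻⁶·A⁻⁴·mol⁻².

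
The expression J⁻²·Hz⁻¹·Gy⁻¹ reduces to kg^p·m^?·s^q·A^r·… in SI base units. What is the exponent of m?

-6

J = kg·m²·s⁻².
So J⁻² = kg⁻²·m⁻⁴·s⁴.
Hz = s⁻¹.
So Hz⁻¹ = s.
Gy = m²·s⁻².
So Gy⁻¹ = m⁻²·s².
Combining: J⁻²·Hz⁻¹·Gy⁻¹ = (kg⁻²·m⁻⁴·s⁴) · s · (m⁻²·s²) = kg⁻²·m⁻⁶·s⁷.
The exponent of m is -6.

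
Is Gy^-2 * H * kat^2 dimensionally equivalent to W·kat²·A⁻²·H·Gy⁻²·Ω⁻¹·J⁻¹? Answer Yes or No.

No

Left side:
  Gy = m²·s⁻².
  So Gy⁻² = m⁻⁴·s⁴.
  H = kg·m²·s⁻²·A⁻².
  kat = s⁻¹·mol.
  So kat² = s⁻²·mol².
  Combining: Gy⁻²·H·kat² = (m⁻⁴·s⁴) · (kg·m²·s⁻²·A⁻²) · (s⁻²·mol²) = kg·m⁻²·A⁻²·mol².
Right side:
  W = J/s (power = energy per time),
      = kg·m²·s⁻³.
  kat = mol/s = s⁻¹·mol (catalytic activity).
  So kat² = s⁻²·mol².
  H = Wb/A (inductance = flux per current),
      = kg·m²·s⁻²·A⁻².
  Gy = J/kg (absorbed dose = energy per mass),
      = m²·s⁻².
  So Gy⁻² = m⁻⁴·s⁴.
  Ω = V/A (resistance = voltage per current),
      = kg·m²·s⁻³·A⁻².
  So Ω⁻¹ = kg⁻¹·m⁻²·s³·A².
  J = N·m (work = force × distance),
      = kg·m²·s⁻².
  So J⁻¹ = kg⁻¹·m⁻²·s².
  Combining: W·kat²·A⁻²·H·Gy⁻²·Ω⁻¹·J⁻¹ = (kg·m²·s⁻³) · (s⁻²·mol²) · A⁻² · (kg·m²·s⁻²·A⁻²) · (m⁻⁴·s⁴) · (kg⁻¹·m⁻²·s³·A²) · (kg⁻¹·m⁻²·s²) = m⁻⁴·s²·A⁻²·mol².
Left is kg·m⁻²·A⁻²·mol²; right is m⁻⁴·s²·A⁻²·mol² — different.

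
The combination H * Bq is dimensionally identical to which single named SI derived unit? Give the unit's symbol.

H = Wb/A (inductance = flux per current),
    = kg·m²·s⁻²·A⁻².
Bq = 1/s = s⁻¹ (activity is decays per second).
Combining: H·Bq = (kg·m²·s⁻²·A⁻²) · s⁻¹ = kg·m²·s⁻³·A⁻².
kg·m²·s⁻³·A⁻² is the base-SI form of the ohm.

Ω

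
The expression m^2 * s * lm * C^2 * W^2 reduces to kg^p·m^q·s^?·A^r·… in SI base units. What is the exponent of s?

lm = cd.
C = s·A.
So C² = s²·A².
W = kg·m²·s⁻³.
So W² = kg²·m⁴·s⁻⁶.
Combining: m²·s·lm·C²·W² = m² · s · cd · (s²·A²) · (kg²·m⁴·s⁻⁶) = kg²·m⁶·s⁻³·A²·cd.
The exponent of s is -3.

-3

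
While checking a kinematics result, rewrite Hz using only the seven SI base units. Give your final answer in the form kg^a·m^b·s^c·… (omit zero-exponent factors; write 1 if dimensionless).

Hz = s⁻¹.

s⁻¹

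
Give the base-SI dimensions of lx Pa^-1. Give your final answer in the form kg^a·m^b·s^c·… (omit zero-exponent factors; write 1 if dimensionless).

kg⁻¹·m⁻¹·s²·cd

lx = lm/m² (illuminance = luminous flux per area),
    = m⁻²·cd.
Pa = N/m² (pressure = force per area),
    = kg·m⁻¹·s⁻².
So Pa⁻¹ = kg⁻¹·m·s².
Combining: lx·Pa⁻¹ = (m⁻²·cd) · (kg⁻¹·m·s²) = kg⁻¹·m⁻¹·s²·cd.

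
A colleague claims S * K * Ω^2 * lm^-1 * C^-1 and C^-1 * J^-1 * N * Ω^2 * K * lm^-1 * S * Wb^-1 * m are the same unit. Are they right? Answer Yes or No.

No

Left side:
  S = kg⁻¹·m⁻²·s³·A².
  Ω = kg·m²·s⁻³·A⁻².
  So Ω² = kg²·m⁴·s⁻⁶·A⁻⁴.
  lm = cd.
  So lm⁻¹ = cd⁻¹.
  C = s·A.
  So C⁻¹ = s⁻¹·A⁻¹.
  Combining: S·K·Ω²·lm⁻¹·C⁻¹ = (kg⁻¹·m⁻²·s³·A²) · K · (kg²·m⁴·s⁻⁶·A⁻⁴) · cd⁻¹ · (s⁻¹·A⁻¹) = kg·m²·s⁻⁴·A⁻³·K·cd⁻¹.
Right side:
  C = s·A.
  So C⁻¹ = s⁻¹·A⁻¹.
  J = kg·m²·s⁻².
  So J⁻¹ = kg⁻¹·m⁻²·s².
  N = kg·m·s⁻².
  Ω = kg·m²·s⁻³·A⁻².
  So Ω² = kg²·m⁴·s⁻⁶·A⁻⁴.
  lm = cd.
  So lm⁻¹ = cd⁻¹.
  S = kg⁻¹·m⁻²·s³·A².
  Wb = kg·m²·s⁻²·A⁻¹.
  So Wb⁻¹ = kg⁻¹·m⁻²·s²·A.
  Combining: C⁻¹·J⁻¹·N·Ω²·K·lm⁻¹·S·Wb⁻¹·m = (s⁻¹·A⁻¹) · (kg⁻¹·m⁻²·s²) · (kg·m·s⁻²) · (kg²·m⁴·s⁻⁶·A⁻⁴) · K · cd⁻¹ · (kg⁻¹·m⁻²·s³·A²) · (kg⁻¹·m⁻²·s²·A) · m = s⁻²·A⁻²·K·cd⁻¹.
Left is kg·m²·s⁻⁴·A⁻³·K·cd⁻¹; right is s⁻²·A⁻²·K·cd⁻¹ — different.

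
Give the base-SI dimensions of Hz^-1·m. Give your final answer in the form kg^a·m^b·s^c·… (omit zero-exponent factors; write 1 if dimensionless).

m·s

Hz = 1/s = s⁻¹ (frequency is cycles per second).
So Hz⁻¹ = s.
Combining: Hz⁻¹·m = s · m = m·s.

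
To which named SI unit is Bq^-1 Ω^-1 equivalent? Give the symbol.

Bq = 1/s = s⁻¹ (activity is decays per second).
So Bq⁻¹ = s.
Ω = V/A (resistance = voltage per current),
    = kg·m²·s⁻³·A⁻².
So Ω⁻¹ = kg⁻¹·m⁻²·s³·A².
Combining: Bq⁻¹·Ω⁻¹ = s · (kg⁻¹·m⁻²·s³·A²) = kg⁻¹·m⁻²·s⁴·A².
kg⁻¹·m⁻²·s⁴·A² is the base-SI form of the farad.

F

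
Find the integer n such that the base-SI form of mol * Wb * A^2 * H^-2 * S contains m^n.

-4

Wb = kg·m²·s⁻²·A⁻¹.
H = kg·m²·s⁻²·A⁻².
So H⁻² = kg⁻²·m⁻⁴·s⁴·A⁴.
S = kg⁻¹·m⁻²·s³·A².
Combining: mol·Wb·A²·H⁻²·S = mol · (kg·m²·s⁻²·A⁻¹) · A² · (kg⁻²·m⁻⁴·s⁴·A⁴) · (kg⁻¹·m⁻²·s³·A²) = kg⁻²·m⁻⁴·s⁵·A⁷·mol.
The exponent of m is -4.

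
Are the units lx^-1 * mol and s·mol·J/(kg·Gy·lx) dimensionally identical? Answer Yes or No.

Left side:
  lx = m⁻²·cd.
  So lx⁻¹ = m²·cd⁻¹.
  Combining: lx⁻¹·mol = (m²·cd⁻¹) · mol = m²·mol·cd⁻¹.
Right side:
  Gy = J/kg (absorbed dose = energy per mass),
      = m²·s⁻².
  So Gy⁻¹ = m⁻²·s².
  lx = lm/m² (illuminance = luminous flux per area),
      = m⁻²·cd.
  So lx⁻¹ = m²·cd⁻¹.
  J = N·m (work = force × distance),
      = kg·m²·s⁻².
  Combining: kg⁻¹·s·Gy⁻¹·lx⁻¹·mol·J = kg⁻¹ · s · (m⁻²·s²) · (m²·cd⁻¹) · mol · (kg·m²·s⁻²) = m²·s·mol·cd⁻¹.
Left is m²·mol·cd⁻¹; right is m²·s·mol·cd⁻¹ — different.

No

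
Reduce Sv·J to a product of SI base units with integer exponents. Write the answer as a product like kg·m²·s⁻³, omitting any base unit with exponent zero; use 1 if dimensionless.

Sv = J/kg (equivalent dose = energy per mass),
    = m²·s⁻².
J = N·m (work = force × distance),
    = kg·m²·s⁻².
Combining: Sv·J = (m²·s⁻²) · (kg·m²·s⁻²) = kg·m⁴·s⁻⁴.

kg·m⁴·s⁻⁴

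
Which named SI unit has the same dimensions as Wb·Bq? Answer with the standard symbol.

V

Wb = kg·m²·s⁻²·A⁻¹.
Bq = s⁻¹.
Combining: Wb·Bq = (kg·m²·s⁻²·A⁻¹) · s⁻¹ = kg·m²·s⁻³·A⁻¹.
kg·m²·s⁻³·A⁻¹ is the base-SI form of the volt.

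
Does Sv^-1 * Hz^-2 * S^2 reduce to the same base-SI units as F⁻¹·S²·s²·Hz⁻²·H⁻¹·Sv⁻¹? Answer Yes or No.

Left side:
  Sv = m²·s⁻².
  So Sv⁻¹ = m⁻²·s².
  Hz = s⁻¹.
  So Hz⁻² = s².
  S = kg⁻¹·m⁻²·s³·A².
  So S² = kg⁻²·m⁻⁴·s⁶·A⁴.
  Combining: Sv⁻¹·Hz⁻²·S² = (m⁻²·s²) · s² · (kg⁻²·m⁻⁴·s⁶·A⁴) = kg⁻²·m⁻⁶·s¹⁰·A⁴.
Right side:
  F = C/V (capacitance = charge per voltage),
      = A·s/(kg·m²·s⁻³·A⁻¹) (substituting C and V),
      = kg⁻¹·m⁻²·s⁴·A².
  So F⁻¹ = kg·m²·s⁻⁴·A⁻².
  S = 1/Ω (conductance is reciprocal resistance),
      = kg⁻¹·m⁻²·s³·A².
  So S² = kg⁻²·m⁻⁴·s⁶·A⁴.
  Hz = 1/s = s⁻¹ (frequency is cycles per second).
  So Hz⁻² = s².
  H = Wb/A (inductance = flux per current),
      = kg·m²·s⁻²·A⁻².
  So H⁻¹ = kg⁻¹·m⁻²·s²·A².
  Sv = J/kg (equivalent dose = energy per mass),
      = m²·s⁻².
  So Sv⁻¹ = m⁻²·s².
  Combining: F⁻¹·S²·s²·Hz⁻²·H⁻¹·Sv⁻¹ = (kg·m²·s⁻⁴·A⁻²) · (kg⁻²·m⁻⁴·s⁶·A⁴) · s² · s² · (kg⁻¹·m⁻²·s²·A²) · (m⁻²·s²) = kg⁻²·m⁻⁶·s¹⁰·A⁴.
Both reduce to kg⁻²·m⁻⁶·s¹⁰·A⁴.

Yes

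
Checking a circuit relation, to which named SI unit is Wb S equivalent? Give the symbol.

Wb = kg·m²·s⁻²·A⁻¹.
S = kg⁻¹·m⁻²·s³·A².
Combining: Wb·S = (kg·m²·s⁻²·A⁻¹) · (kg⁻¹·m⁻²·s³·A²) = s·A.
s·A is the base-SI form of the coulomb.

C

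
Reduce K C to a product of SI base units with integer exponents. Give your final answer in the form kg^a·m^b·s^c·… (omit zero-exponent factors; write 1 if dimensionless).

C = A·s = s·A (charge = current × time).
Combining: K·C = K · (s·A) = s·A·K.

s·A·K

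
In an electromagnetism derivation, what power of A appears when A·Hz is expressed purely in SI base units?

1

Hz = s⁻¹.
Combining: A·Hz = A · s⁻¹ = s⁻¹·A.
The exponent of A is 1.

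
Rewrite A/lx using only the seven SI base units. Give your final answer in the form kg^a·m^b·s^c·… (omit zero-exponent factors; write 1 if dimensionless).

m²·A·cd⁻¹

lx = lm/m² (illuminance = luminous flux per area),
    = m⁻²·cd.
So lx⁻¹ = m²·cd⁻¹.
Combining: lx⁻¹·A = (m²·cd⁻¹) · A = m²·A·cd⁻¹.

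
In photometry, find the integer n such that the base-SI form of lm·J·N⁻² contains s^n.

2

lm = cd·sr = cd (luminous flux; sr is dimensionless).
J = N·m (work = force × distance),
    = kg·m²·s⁻².
N = kg·m/s² = kg·m·s⁻² (force = mass × acceleration).
So N⁻² = kg⁻²·m⁻²·s⁴.
Combining: lm·J·N⁻² = cd · (kg·m²·s⁻²) · (kg⁻²·m⁻²·s⁴) = kg⁻¹·s²·cd.
The exponent of s is 2.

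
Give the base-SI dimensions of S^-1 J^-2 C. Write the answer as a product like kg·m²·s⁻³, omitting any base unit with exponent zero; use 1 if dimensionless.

kg⁻¹·m⁻²·s²·A⁻¹

S = 1/Ω (conductance is reciprocal resistance),
    = kg⁻¹·m⁻²·s³·A².
So S⁻¹ = kg·m²·s⁻³·A⁻².
J = N·m (work = force × distance),
    = kg·m²·s⁻².
So J⁻² = kg⁻²·m⁻⁴·s⁴.
C = A·s = s·A (charge = current × time).
Combining: S⁻¹·J⁻²·C = (kg·m²·s⁻³·A⁻²) · (kg⁻²·m⁻⁴·s⁴) · (s·A) = kg⁻¹·m⁻²·s²·A⁻¹.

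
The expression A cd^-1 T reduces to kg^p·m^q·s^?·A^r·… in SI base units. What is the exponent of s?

T = Wb/m² (flux density = flux per area),
    = kg·s⁻²·A⁻¹.
Combining: A·cd⁻¹·T = A · cd⁻¹ · (kg·s⁻²·A⁻¹) = kg·s⁻²·cd⁻¹.
The exponent of s is -2.

-2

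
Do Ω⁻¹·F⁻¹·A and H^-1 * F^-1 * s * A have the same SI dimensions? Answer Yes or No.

Yes

Left side:
  Ω = V/A (resistance = voltage per current),
      = kg·m²·s⁻³·A⁻².
  So Ω⁻¹ = kg⁻¹·m⁻²·s³·A².
  F = C/V (capacitance = charge per voltage),
      = A·s/(kg·m²·s⁻³·A⁻¹) (substituting C and V),
      = kg⁻¹·m⁻²·s⁴·A².
  So F⁻¹ = kg·m²·s⁻⁴·A⁻².
  Combining: Ω⁻¹·F⁻¹·A = (kg⁻¹·m⁻²·s³·A²) · (kg·m²·s⁻⁴·A⁻²) · A = s⁻¹·A.
Right side:
  H = Wb/A (inductance = flux per current),
      = kg·m²·s⁻²·A⁻².
  So H⁻¹ = kg⁻¹·m⁻²·s²·A².
  F = C/V (capacitance = charge per voltage),
      = A·s/(kg·m²·s⁻³·A⁻¹) (substituting C and V),
      = kg⁻¹·m⁻²·s⁴·A².
  So F⁻¹ = kg·m²·s⁻⁴·A⁻².
  Combining: H⁻¹·F⁻¹·s·A = (kg⁻¹·m⁻²·s²·A²) · (kg·m²·s⁻⁴·A⁻²) · s · A = s⁻¹·A.
Both reduce to s⁻¹·A.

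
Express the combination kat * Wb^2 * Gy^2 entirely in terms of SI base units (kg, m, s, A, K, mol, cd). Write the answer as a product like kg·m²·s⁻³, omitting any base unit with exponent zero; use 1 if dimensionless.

kg²·m⁸·s⁻⁹·A⁻²·mol

kat = s⁻¹·mol.
Wb = kg·m²·s⁻²·A⁻¹.
So Wb² = kg²·m⁴·s⁻⁴·A⁻².
Gy = m²·s⁻².
So Gy² = m⁴·s⁻⁴.
Combining: kat·Wb²·Gy² = (s⁻¹·mol) · (kg²·m⁴·s⁻⁴·A⁻²) · (m⁴·s⁻⁴) = kg²·m⁸·s⁻⁹·A⁻²·mol.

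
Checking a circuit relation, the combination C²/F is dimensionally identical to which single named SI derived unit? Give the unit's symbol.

C = s·A.
So C² = s²·A².
F = kg⁻¹·m⁻²·s⁴·A².
So F⁻¹ = kg·m²·s⁻⁴·A⁻².
Combining: C²·F⁻¹ = (s²·A²) · (kg·m²·s⁻⁴·A⁻²) = kg·m²·s⁻².
kg·m²·s⁻² is the base-SI form of the joule.

J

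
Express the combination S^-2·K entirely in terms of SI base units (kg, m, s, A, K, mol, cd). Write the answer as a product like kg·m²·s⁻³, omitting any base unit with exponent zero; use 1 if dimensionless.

kg²·m⁴·s⁻⁶·A⁻⁴·K

S = 1/Ω (conductance is reciprocal resistance),
    = kg⁻¹·m⁻²·s³·A².
So S⁻² = kg²·m⁴·s⁻⁶·A⁻⁴.
Combining: S⁻²·K = (kg²·m⁴·s⁻⁶·A⁻⁴) · K = kg²·m⁴·s⁻⁶·A⁻⁴·K.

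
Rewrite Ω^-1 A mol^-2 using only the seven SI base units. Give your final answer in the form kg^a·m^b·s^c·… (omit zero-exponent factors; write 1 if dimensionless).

kg⁻¹·m⁻²·s³·A³·mol⁻²

Ω = kg·m²·s⁻³·A⁻².
So Ω⁻¹ = kg⁻¹·m⁻²·s³·A².
Combining: Ω⁻¹·A·mol⁻² = (kg⁻¹·m⁻²·s³·A²) · A · mol⁻² = kg⁻¹·m⁻²·s³·A³·mol⁻².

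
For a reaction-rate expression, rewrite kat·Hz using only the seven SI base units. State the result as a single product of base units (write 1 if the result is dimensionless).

kat = mol/s = s⁻¹·mol (catalytic activity).
Hz = 1/s = s⁻¹ (frequency is cycles per second).
Combining: kat·Hz = (s⁻¹·mol) · s⁻¹ = s⁻²·mol.

s⁻²·mol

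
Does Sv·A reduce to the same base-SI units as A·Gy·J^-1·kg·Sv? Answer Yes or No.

Left side:
  Sv = J/kg (equivalent dose = energy per mass),
      = m²·s⁻².
  Combining: Sv·A = (m²·s⁻²) · A = m²·s⁻²·A.
Right side:
  Gy = J/kg (absorbed dose = energy per mass),
      = m²·s⁻².
  J = N·m (work = force × distance),
      = kg·m²·s⁻².
  So J⁻¹ = kg⁻¹·m⁻²·s².
  Sv = J/kg (equivalent dose = energy per mass),
      = m²·s⁻².
  Combining: A·Gy·J⁻¹·kg·Sv = A · (m²·s⁻²) · (kg⁻¹·m⁻²·s²) · kg · (m²·s⁻²) = m²·s⁻²·A.
Both reduce to m²·s⁻²·A.

Yes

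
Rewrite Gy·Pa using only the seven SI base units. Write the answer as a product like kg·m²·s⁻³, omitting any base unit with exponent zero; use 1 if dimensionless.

kg·m·s⁻⁴

Gy = m²·s⁻².
Pa = kg·m⁻¹·s⁻².
Combining: Gy·Pa = (m²·s⁻²) · (kg·m⁻¹·s⁻²) = kg·m·s⁻⁴.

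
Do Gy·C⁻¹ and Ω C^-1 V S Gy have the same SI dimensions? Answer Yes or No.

No

Left side:
  Gy = m²·s⁻².
  C = s·A.
  So C⁻¹ = s⁻¹·A⁻¹.
  Combining: Gy·C⁻¹ = (m²·s⁻²) · (s⁻¹·A⁻¹) = m²·s⁻³·A⁻¹.
Right side:
  Ω = kg·m²·s⁻³·A⁻².
  C = s·A.
  So C⁻¹ = s⁻¹·A⁻¹.
  V = kg·m²·s⁻³·A⁻¹.
  S = kg⁻¹·m⁻²·s³·A².
  Gy = m²·s⁻².
  Combining: Ω·C⁻¹·V·S·Gy = (kg·m²·s⁻³·A⁻²) · (s⁻¹·A⁻¹) · (kg·m²·s⁻³·A⁻¹) · (kg⁻¹·m⁻²·s³·A²) · (m²·s⁻²) = kg·m⁴·s⁻⁶·A⁻².
Left is m²·s⁻³·A⁻¹; right is kg·m⁴·s⁻⁶·A⁻² — different.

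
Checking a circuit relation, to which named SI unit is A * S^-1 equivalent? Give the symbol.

V

S = kg⁻¹·m⁻²·s³·A².
So S⁻¹ = kg·m²·s⁻³·A⁻².
Combining: A·S⁻¹ = A · (kg·m²·s⁻³·A⁻²) = kg·m²·s⁻³·A⁻¹.
kg·m²·s⁻³·A⁻¹ is the base-SI form of the volt.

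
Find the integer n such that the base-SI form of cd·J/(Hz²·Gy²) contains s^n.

4

Hz = 1/s = s⁻¹ (frequency is cycles per second).
So Hz⁻² = s².
J = N·m (work = force × distance),
    = kg·m²·s⁻².
Gy = J/kg (absorbed dose = energy per mass),
    = m²·s⁻².
So Gy⁻² = m⁻⁴·s⁴.
Combining: cd·Hz⁻²·J·Gy⁻² = cd · s² · (kg·m²·s⁻²) · (m⁻⁴·s⁴) = kg·m⁻²·s⁴·cd.
The exponent of s is 4.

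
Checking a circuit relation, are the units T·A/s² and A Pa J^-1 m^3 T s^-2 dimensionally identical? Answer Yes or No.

Yes

Left side:
  T = kg·s⁻²·A⁻¹.
  Combining: s⁻²·T·A = s⁻² · (kg·s⁻²·A⁻¹) · A = kg·s⁻⁴.
Right side:
  Pa = kg·m⁻¹·s⁻².
  J = kg·m²·s⁻².
  So J⁻¹ = kg⁻¹·m⁻²·s².
  T = kg·s⁻²·A⁻¹.
  Combining: A·Pa·J⁻¹·m³·T·s⁻² = A · (kg·m⁻¹·s⁻²) · (kg⁻¹·m⁻²·s²) · m³ · (kg·s⁻²·A⁻¹) · s⁻² = kg·s⁻⁴.
Both reduce to kg·s⁻⁴.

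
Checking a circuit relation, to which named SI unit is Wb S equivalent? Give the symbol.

Wb = V·s (flux: a volt is a weber per second),
    = kg·m²·s⁻²·A⁻¹.
S = 1/Ω (conductance is reciprocal resistance),
    = kg⁻¹·m⁻²·s³·A².
Combining: Wb·S = (kg·m²·s⁻²·A⁻¹) · (kg⁻¹·m⁻²·s³·A²) = s·A.
s·A is the base-SI form of the coulomb.

C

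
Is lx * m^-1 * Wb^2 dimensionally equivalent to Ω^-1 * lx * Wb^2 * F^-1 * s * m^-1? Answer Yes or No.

Yes

Left side:
  lx = m⁻²·cd.
  Wb = kg·m²·s⁻²·A⁻¹.
  So Wb² = kg²·m⁴·s⁻⁴·A⁻².
  Combining: lx·m⁻¹·Wb² = (m⁻²·cd) · m⁻¹ · (kg²·m⁴·s⁻⁴·A⁻²) = kg²·m·s⁻⁴·A⁻²·cd.
Right side:
  Ω = V/A (resistance = voltage per current),
      = kg·m²·s⁻³·A⁻².
  So Ω⁻¹ = kg⁻¹·m⁻²·s³·A².
  lx = lm/m² (illuminance = luminous flux per area),
      = m⁻²·cd.
  Wb = V·s (flux: a volt is a weber per second),
      = kg·m²·s⁻²·A⁻¹.
  So Wb² = kg²·m⁴·s⁻⁴·A⁻².
  F = C/V (capacitance = charge per voltage),
      = A·s/(kg·m²·s⁻³·A⁻¹) (substituting C and V),
      = kg⁻¹·m⁻²·s⁴·A².
  So F⁻¹ = kg·m²·s⁻⁴·A⁻².
  Combining: Ω⁻¹·lx·Wb²·F⁻¹·s·m⁻¹ = (kg⁻¹·m⁻²·s³·A²) · (m⁻²·cd) · (kg²·m⁴·s⁻⁴·A⁻²) · (kg·m²·s⁻⁴·A⁻²) · s · m⁻¹ = kg²·m·s⁻⁴·A⁻²·cd.
Both reduce to kg²·m·s⁻⁴·A⁻²·cd.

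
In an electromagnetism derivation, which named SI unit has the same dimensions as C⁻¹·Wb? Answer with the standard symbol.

Ω

C = A·s = s·A (charge = current × time).
So C⁻¹ = s⁻¹·A⁻¹.
Wb = V·s (flux: a volt is a weber per second),
    = kg·m²·s⁻²·A⁻¹.
Combining: C⁻¹·Wb = (s⁻¹·A⁻¹) · (kg·m²·s⁻²·A⁻¹) = kg·m²·s⁻³·A⁻².
kg·m²·s⁻³·A⁻² is the base-SI form of the ohm.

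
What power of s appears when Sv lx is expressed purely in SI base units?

Sv = J/kg (equivalent dose = energy per mass),
    = m²·s⁻².
lx = lm/m² (illuminance = luminous flux per area),
    = m⁻²·cd.
Combining: Sv·lx = (m²·s⁻²) · (m⁻²·cd) = s⁻²·cd.
The exponent of s is -2.

-2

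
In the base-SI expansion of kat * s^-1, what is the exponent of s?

kat = s⁻¹·mol.
Combining: kat·s⁻¹ = (s⁻¹·mol) · s⁻¹ = s⁻²·mol.
The exponent of s is -2.

-2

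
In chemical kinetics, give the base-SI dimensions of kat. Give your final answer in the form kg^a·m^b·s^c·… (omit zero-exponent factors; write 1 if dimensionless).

kat = mol/s = s⁻¹·mol (catalytic activity).

s⁻¹·mol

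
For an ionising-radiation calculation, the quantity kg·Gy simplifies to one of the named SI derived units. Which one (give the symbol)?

J

Gy = J/kg (absorbed dose = energy per mass),
    = m²·s⁻².
Combining: kg·Gy = kg · (m²·s⁻²) = kg·m²·s⁻².
kg·m²·s⁻² is the base-SI form of the joule.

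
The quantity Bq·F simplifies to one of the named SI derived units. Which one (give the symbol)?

S

Bq = s⁻¹.
F = kg⁻¹·m⁻²·s⁴·A².
Combining: Bq·F = s⁻¹ · (kg⁻¹·m⁻²·s⁴·A²) = kg⁻¹·m⁻²·s³·A².
kg⁻¹·m⁻²·s³·A² is the base-SI form of the siemens.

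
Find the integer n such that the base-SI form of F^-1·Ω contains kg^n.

2

F = kg⁻¹·m⁻²·s⁴·A².
So F⁻¹ = kg·m²·s⁻⁴·A⁻².
Ω = kg·m²·s⁻³·A⁻².
Combining: F⁻¹·Ω = (kg·m²·s⁻⁴·A⁻²) · (kg·m²·s⁻³·A⁻²) = kg²·m⁴·s⁻⁷·A⁻⁴.
The exponent of kg is 2.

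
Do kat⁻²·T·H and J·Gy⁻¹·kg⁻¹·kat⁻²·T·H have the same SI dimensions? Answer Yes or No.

Left side:
  kat = mol/s = s⁻¹·mol (catalytic activity).
  So kat⁻² = s²·mol⁻².
  T = Wb/m² (flux density = flux per area),
      = kg·s⁻²·A⁻¹.
  H = Wb/A (inductance = flux per current),
      = kg·m²·s⁻²·A⁻².
  Combining: kat⁻²·T·H = (s²·mol⁻²) · (kg·s⁻²·A⁻¹) · (kg·m²·s⁻²·A⁻²) = kg²·m²·s⁻²·A⁻³·mol⁻².
Right side:
  J = kg·m²·s⁻².
  Gy = m²·s⁻².
  So Gy⁻¹ = m⁻²·s².
  kat = s⁻¹·mol.
  So kat⁻² = s²·mol⁻².
  T = kg·s⁻²·A⁻¹.
  H = kg·m²·s⁻²·A⁻².
  Combining: J·Gy⁻¹·kg⁻¹·kat⁻²·T·H = (kg·m²·s⁻²) · (m⁻²·s²) · kg⁻¹ · (s²·mol⁻²) · (kg·s⁻²·A⁻¹) · (kg·m²·s⁻²·A⁻²) = kg²·m²·s⁻²·A⁻³·mol⁻².
Both reduce to kg²·m²·s⁻²·A⁻³·mol⁻².

Yes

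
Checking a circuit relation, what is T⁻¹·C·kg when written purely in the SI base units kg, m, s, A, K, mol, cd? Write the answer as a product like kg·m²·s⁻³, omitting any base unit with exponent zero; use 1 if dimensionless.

T = Wb/m² (flux density = flux per area),
    = kg·s⁻²·A⁻¹.
So T⁻¹ = kg⁻¹·s²·A.
C = A·s = s·A (charge = current × time).
Combining: T⁻¹·C·kg = (kg⁻¹·s²·A) · (s·A) · kg = s³·A².

s³·A²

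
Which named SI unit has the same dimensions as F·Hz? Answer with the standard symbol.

F = C/V (capacitance = charge per voltage),
    = A·s/(kg·m²·s⁻³·A⁻¹) (substituting C and V),
    = kg⁻¹·m⁻²·s⁴·A².
Hz = 1/s = s⁻¹ (frequency is cycles per second).
Combining: F·Hz = (kg⁻¹·m⁻²·s⁴·A²) · s⁻¹ = kg⁻¹·m⁻²·s³·A².
kg⁻¹·m⁻²·s³·A² is the base-SI form of the siemens.

S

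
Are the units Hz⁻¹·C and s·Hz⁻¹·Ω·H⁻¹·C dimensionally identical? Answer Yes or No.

Left side:
  Hz = 1/s = s⁻¹ (frequency is cycles per second).
  So Hz⁻¹ = s.
  C = A·s = s·A (charge = current × time).
  Combining: Hz⁻¹·C = s · (s·A) = s²·A.
Right side:
  Hz = s⁻¹.
  So Hz⁻¹ = s.
  Ω = kg·m²·s⁻³·A⁻².
  H = kg·m²·s⁻²·A⁻².
  So H⁻¹ = kg⁻¹·m⁻²·s²·A².
  C = s·A.
  Combining: s·Hz⁻¹·Ω·H⁻¹·C = s · s · (kg·m²·s⁻³·A⁻²) · (kg⁻¹·m⁻²·s²·A²) · (s·A) = s²·A.
Both reduce to s²·A.

Yes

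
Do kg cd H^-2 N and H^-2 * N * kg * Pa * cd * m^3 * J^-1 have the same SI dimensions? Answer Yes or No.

Left side:
  H = Wb/A (inductance = flux per current),
      = kg·m²·s⁻²·A⁻².
  So H⁻² = kg⁻²·m⁻⁴·s⁴·A⁴.
  N = kg·m/s² = kg·m·s⁻² (force = mass × acceleration).
  Combining: kg·cd·H⁻²·N = kg · cd · (kg⁻²·m⁻⁴·s⁴·A⁴) · (kg·m·s⁻²) = m⁻³·s²·A⁴·cd.
Right side:
  H = Wb/A (inductance = flux per current),
      = kg·m²·s⁻²·A⁻².
  So H⁻² = kg⁻²·m⁻⁴·s⁴·A⁴.
  N = kg·m/s² = kg·m·s⁻² (force = mass × acceleration).
  Pa = N/m² (pressure = force per area),
      = kg·m⁻¹·s⁻².
  J = N·m (work = force × distance),
      = kg·m²·s⁻².
  So J⁻¹ = kg⁻¹·m⁻²·s².
  Combining: H⁻²·N·kg·Pa·cd·m³·J⁻¹ = (kg⁻²·m⁻⁴·s⁴·A⁴) · (kg·m·s⁻²) · kg · (kg·m⁻¹·s⁻²) · cd · m³ · (kg⁻¹·m⁻²·s²) = m⁻³·s²·A⁴·cd.
Both reduce to m⁻³·s²·A⁴·cd.

Yes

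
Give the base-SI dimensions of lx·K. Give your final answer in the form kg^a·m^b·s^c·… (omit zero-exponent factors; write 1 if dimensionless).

m⁻²·K·cd

lx = m⁻²·cd.
Combining: lx·K = (m⁻²·cd) · K = m⁻²·K·cd.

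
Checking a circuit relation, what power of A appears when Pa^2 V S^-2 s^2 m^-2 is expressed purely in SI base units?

Pa = kg·m⁻¹·s⁻².
So Pa² = kg²·m⁻²·s⁻⁴.
V = kg·m²·s⁻³·A⁻¹.
S = kg⁻¹·m⁻²·s³·A².
So S⁻² = kg²·m⁴·s⁻⁶·A⁻⁴.
Combining: Pa²·V·S⁻²·s²·m⁻² = (kg²·m⁻²·s⁻⁴) · (kg·m²·s⁻³·A⁻¹) · (kg²·m⁴·s⁻⁶·A⁻⁴) · s² · m⁻² = kg⁵·m²·s⁻¹¹·A⁻⁵.
The exponent of A is -5.

-5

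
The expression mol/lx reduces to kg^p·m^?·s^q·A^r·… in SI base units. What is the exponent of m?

lx = m⁻²·cd.
So lx⁻¹ = m²·cd⁻¹.
Combining: mol·lx⁻¹ = mol · (m²·cd⁻¹) = m²·mol·cd⁻¹.
The exponent of m is 2.

2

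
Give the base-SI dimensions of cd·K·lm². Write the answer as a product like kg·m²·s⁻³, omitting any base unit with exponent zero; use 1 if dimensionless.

K·cd³

lm = cd.
So lm² = cd².
Combining: cd·K·lm² = cd · K · cd² = K·cd³.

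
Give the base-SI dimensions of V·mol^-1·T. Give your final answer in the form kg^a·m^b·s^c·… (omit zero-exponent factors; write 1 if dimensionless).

V = kg·m²·s⁻³·A⁻¹.
T = kg·s⁻²·A⁻¹.
Combining: V·mol⁻¹·T = (kg·m²·s⁻³·A⁻¹) · mol⁻¹ · (kg·s⁻²·A⁻¹) = kg²·m²·s⁻⁵·A⁻²·mol⁻¹.

kg²·m²·s⁻⁵·A⁻²·mol⁻¹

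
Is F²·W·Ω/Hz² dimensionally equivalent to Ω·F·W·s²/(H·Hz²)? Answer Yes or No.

Left side:
  F = C/V (capacitance = charge per voltage),
      = A·s/(kg·m²·s⁻³·A⁻¹) (substituting C and V),
      = kg⁻¹·m⁻²·s⁴·A².
  So F² = kg⁻²·m⁻⁴·s⁸·A⁴.
  Hz = 1/s = s⁻¹ (frequency is cycles per second).
  So Hz⁻² = s².
  W = J/s (power = energy per time),
      = kg·m²·s⁻³.
  Ω = V/A (resistance = voltage per current),
      = kg·m²·s⁻³·A⁻².
  Combining: F²·Hz⁻²·W·Ω = (kg⁻²·m⁻⁴·s⁸·A⁴) · s² · (kg·m²·s⁻³) · (kg·m²·s⁻³·A⁻²) = s⁴·A².
Right side:
  Ω = V/A (resistance = voltage per current),
      = kg·m²·s⁻³·A⁻².
  F = C/V (capacitance = charge per voltage),
      = A·s/(kg·m²·s⁻³·A⁻¹) (substituting C and V),
      = kg⁻¹·m⁻²·s⁴·A².
  W = J/s (power = energy per time),
      = kg·m²·s⁻³.
  H = Wb/A (inductance = flux per current),
      = kg·m²·s⁻²·A⁻².
  So H⁻¹ = kg⁻¹·m⁻²·s²·A².
  Hz = 1/s = s⁻¹ (frequency is cycles per second).
  So Hz⁻² = s².
  Combining: Ω·F·W·s²·H⁻¹·Hz⁻² = (kg·m²·s⁻³·A⁻²) · (kg⁻¹·m⁻²·s⁴·A²) · (kg·m²·s⁻³) · s² · (kg⁻¹·m⁻²·s²·A²) · s² = s⁴·A².
Both reduce to s⁴·A².

Yes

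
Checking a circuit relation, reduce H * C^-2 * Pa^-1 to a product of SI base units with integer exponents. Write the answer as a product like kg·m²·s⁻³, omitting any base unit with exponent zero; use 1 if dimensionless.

H = kg·m²·s⁻²·A⁻².
C = s·A.
So C⁻² = s⁻²·A⁻².
Pa = kg·m⁻¹·s⁻².
So Pa⁻¹ = kg⁻¹·m·s².
Combining: H·C⁻²·Pa⁻¹ = (kg·m²·s⁻²·A⁻²) · (s⁻²·A⁻²) · (kg⁻¹·m·s²) = m³·s⁻²·A⁻⁴.

m³·s⁻²·A⁻⁴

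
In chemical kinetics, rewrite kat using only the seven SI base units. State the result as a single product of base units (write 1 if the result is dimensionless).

kat = s⁻¹·mol.

s⁻¹·mol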